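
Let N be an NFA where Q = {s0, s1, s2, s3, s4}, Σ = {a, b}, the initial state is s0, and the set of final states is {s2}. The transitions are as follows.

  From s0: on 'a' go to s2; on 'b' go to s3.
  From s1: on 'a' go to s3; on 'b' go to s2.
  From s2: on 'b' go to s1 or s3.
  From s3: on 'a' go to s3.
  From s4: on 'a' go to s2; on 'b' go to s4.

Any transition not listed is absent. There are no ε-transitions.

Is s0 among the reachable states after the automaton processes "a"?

No

Start in {s0}.
Read 'a': {s0} → {s2}.
State s0 is not in {s2}.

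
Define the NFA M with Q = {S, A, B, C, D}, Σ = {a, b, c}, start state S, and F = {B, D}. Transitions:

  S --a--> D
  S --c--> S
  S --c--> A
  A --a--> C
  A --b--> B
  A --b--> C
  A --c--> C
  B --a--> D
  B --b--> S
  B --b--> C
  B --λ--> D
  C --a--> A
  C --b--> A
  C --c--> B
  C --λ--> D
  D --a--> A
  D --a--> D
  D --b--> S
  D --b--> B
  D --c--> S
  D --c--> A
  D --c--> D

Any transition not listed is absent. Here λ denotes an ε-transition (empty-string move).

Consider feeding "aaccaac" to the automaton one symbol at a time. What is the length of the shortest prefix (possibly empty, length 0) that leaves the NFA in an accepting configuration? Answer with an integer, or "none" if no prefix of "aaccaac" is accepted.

1

Start in {S}.
Read 'a': S→{D}; now {D}.
None of the earlier sets intersect F, but {D} does.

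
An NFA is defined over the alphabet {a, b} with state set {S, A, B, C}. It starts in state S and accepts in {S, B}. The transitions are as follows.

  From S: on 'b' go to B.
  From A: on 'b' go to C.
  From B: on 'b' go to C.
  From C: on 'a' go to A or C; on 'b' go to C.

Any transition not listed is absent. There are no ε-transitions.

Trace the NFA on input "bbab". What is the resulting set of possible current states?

Start in {S}.
Read 'b': {S} → {B}.
Read 'b': {B} → {C}.
Read 'a': {C} → {A, C}.
Read 'b': {A, C} → {C}.

{C}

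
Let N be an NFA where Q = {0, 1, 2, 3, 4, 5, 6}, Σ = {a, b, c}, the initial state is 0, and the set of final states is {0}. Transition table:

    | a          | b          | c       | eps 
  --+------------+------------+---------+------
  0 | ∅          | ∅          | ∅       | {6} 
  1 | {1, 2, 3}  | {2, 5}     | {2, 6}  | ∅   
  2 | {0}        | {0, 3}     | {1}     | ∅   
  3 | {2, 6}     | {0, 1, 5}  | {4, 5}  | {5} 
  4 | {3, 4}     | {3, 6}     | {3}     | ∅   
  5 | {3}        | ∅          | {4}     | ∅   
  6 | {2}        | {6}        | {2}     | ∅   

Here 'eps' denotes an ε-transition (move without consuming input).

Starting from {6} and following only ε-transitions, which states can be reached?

Begin with {6}.
No ε-moves leave this set, so the closure equals the set itself.

{6}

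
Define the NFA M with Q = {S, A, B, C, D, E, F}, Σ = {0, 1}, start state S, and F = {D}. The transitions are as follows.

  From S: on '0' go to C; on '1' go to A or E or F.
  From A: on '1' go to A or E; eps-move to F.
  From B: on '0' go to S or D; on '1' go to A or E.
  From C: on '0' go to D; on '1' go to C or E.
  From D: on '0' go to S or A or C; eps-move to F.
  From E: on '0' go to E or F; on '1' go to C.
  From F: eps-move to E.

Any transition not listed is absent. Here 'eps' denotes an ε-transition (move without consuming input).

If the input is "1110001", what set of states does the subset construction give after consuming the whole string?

{C, E}

Start in {S}.
Read '1': {S} → {A, E, F}.
Read '1': {A, E, F} → {A, C, E, F}.
Read '1': {A, C, E, F} → {A, C, E, F}.
Read '0': {A, C, E, F} → {D, E, F}.
Read '0': {D, E, F} → {S, A, C, E, F}.
Read '0': {S, A, C, E, F} → {C, D, E, F}.
Read '1': {C, D, E, F} → {C, E}.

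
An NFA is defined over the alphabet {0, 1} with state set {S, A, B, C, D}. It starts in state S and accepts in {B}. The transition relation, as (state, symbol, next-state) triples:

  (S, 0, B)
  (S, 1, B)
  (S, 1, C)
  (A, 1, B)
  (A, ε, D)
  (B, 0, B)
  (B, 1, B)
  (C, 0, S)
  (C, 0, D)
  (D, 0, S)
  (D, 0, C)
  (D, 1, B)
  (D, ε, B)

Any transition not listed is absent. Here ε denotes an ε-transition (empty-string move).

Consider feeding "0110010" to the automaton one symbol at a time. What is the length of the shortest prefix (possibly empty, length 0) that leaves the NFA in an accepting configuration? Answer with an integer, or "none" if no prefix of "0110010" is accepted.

Start in {S}.
Read '0': {S} → {B}.
None of the earlier sets intersect F, but {B} does.

1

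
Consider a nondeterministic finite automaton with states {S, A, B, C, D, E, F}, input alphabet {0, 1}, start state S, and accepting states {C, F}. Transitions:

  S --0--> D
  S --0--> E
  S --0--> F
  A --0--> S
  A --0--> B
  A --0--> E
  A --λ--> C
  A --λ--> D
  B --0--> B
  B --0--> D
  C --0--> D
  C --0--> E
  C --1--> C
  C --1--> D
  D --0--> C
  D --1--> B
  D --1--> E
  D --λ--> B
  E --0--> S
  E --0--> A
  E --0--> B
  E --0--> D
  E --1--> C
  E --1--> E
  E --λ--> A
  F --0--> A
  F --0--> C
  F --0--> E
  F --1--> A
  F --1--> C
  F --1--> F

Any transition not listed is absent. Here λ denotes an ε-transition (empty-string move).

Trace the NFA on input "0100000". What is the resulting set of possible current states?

{S, A, B, C, D, E, F}

Start in {S}.
Read '0': S→{D, E, F}; union {D, E, F}; ε-closure = {A, B, C, D, E, F}.
Read '1': A→∅, B→∅, C→{C, D}, D→{B, E}, E→{C, E}, F→{A, C, F}; now {A, B, C, D, E, F}.
Read '0': A→{S, B, E}, B→{B, D}, C→{D, E}, D→{C}, E→{S, A, B, D}, F→{A, C, E}; now {S, A, B, C, D, E}.
Read '0': S→{D, E, F}, A→{S, B, E}, B→{B, D}, C→{D, E}, D→{C}, E→{S, A, B, D}; now {S, A, B, C, D, E, F}.
Read '0': S→{D, E, F}, A→{S, B, E}, B→{B, D}, C→{D, E}, D→{C}, E→{S, A, B, D}, F→{A, C, E}; now {S, A, B, C, D, E, F}.
Read '0': S→{D, E, F}, A→{S, B, E}, B→{B, D}, C→{D, E}, D→{C}, E→{S, A, B, D}, F→{A, C, E}; now {S, A, B, C, D, E, F}.
Read '0': S→{D, E, F}, A→{S, B, E}, B→{B, D}, C→{D, E}, D→{C}, E→{S, A, B, D}, F→{A, C, E}; now {S, A, B, C, D, E, F}.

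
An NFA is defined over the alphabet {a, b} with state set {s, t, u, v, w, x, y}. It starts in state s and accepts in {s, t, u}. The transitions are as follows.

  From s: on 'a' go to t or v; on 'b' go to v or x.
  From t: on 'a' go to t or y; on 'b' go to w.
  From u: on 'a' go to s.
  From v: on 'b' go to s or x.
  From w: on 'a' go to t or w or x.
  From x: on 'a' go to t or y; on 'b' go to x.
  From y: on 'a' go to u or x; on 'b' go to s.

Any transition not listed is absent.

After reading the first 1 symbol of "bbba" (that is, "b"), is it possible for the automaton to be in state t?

No

Start in {s}.
Read 'b': s→{v, x}; now {v, x}.
State t is not in {v, x}.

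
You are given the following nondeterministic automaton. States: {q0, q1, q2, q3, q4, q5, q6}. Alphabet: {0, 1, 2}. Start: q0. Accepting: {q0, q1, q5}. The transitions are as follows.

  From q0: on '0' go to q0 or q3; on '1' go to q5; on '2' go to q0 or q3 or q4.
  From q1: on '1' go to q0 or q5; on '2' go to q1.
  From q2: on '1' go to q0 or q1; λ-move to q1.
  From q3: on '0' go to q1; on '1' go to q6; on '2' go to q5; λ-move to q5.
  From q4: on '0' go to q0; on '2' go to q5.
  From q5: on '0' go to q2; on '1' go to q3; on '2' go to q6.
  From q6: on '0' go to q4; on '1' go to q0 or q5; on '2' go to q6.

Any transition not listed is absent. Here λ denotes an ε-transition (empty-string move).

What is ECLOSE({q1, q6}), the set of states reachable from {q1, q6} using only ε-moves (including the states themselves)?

Begin with {q1, q6}.
No ε-moves leave this set, so the closure equals the set itself.

{q1, q6}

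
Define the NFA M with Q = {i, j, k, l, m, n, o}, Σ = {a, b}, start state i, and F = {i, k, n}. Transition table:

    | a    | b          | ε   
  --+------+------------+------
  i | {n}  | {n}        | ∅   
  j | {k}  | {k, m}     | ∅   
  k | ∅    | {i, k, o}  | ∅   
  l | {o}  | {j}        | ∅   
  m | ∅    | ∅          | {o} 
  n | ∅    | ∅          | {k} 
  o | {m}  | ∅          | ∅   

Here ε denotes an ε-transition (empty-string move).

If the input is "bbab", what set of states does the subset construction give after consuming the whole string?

{i, k, o}

Start in {i}.
Read 'b': i→{n}; union {n}; ε-closure = {k, n}.
Read 'b': k→{i, k, o}, n→∅; now {i, k, o}.
Read 'a': i→{n}, k→∅, o→{m}; union {m, n}; ε-closure = {k, m, n, o}.
Read 'b': k→{i, k, o}, m→∅, n→∅, o→∅; now {i, k, o}.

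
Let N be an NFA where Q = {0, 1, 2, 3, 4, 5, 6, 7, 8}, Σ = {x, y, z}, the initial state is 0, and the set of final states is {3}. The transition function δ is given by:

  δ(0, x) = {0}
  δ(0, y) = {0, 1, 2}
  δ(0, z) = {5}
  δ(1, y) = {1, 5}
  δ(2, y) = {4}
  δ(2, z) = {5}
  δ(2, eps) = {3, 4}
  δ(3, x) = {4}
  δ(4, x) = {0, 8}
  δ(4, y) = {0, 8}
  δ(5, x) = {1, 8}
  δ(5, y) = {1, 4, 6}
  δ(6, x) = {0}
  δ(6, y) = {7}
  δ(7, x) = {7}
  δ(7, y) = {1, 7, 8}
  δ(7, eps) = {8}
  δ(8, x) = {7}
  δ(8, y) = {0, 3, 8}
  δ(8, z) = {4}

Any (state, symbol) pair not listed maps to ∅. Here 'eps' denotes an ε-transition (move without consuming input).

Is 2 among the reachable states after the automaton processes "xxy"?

Yes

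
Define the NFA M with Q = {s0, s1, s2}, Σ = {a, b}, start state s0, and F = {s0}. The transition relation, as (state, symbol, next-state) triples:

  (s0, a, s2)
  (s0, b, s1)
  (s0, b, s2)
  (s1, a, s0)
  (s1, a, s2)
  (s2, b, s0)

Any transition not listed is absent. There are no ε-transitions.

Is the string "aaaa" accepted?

Start in {s0}.
Read 'a': {s0} → {s2}.
Read 'a': {s2} → ∅.
The set is empty and remains empty for the remaining 2 symbols.
The final set ∅ contains no accepting state.

No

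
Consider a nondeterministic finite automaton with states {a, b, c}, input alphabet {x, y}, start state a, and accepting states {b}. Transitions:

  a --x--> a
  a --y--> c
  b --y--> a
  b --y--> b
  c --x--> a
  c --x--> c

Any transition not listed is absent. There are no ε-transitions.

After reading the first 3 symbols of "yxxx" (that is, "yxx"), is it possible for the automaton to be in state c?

Start in {a}.
Read 'y': a→{c}; now {c}.
Read 'x': c→{a, c}; now {a, c}.
Read 'x': a→{a}, c→{a, c}; now {a, c}.
State c is in {a, c}.

Yes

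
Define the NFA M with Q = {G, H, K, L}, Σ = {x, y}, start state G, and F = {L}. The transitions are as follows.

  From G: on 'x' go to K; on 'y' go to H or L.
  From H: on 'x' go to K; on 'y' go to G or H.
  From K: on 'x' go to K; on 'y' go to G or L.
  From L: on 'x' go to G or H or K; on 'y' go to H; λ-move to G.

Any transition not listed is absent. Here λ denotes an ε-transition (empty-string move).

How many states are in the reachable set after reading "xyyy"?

3

Start in {G}.
Read 'x': {G} → {K}.
Read 'y': {K} → {G, L}.
Read 'y': {G, L} → {G, H, L}.
Read 'y': {G, H, L} → {G, H, L}.
That set has 3 states.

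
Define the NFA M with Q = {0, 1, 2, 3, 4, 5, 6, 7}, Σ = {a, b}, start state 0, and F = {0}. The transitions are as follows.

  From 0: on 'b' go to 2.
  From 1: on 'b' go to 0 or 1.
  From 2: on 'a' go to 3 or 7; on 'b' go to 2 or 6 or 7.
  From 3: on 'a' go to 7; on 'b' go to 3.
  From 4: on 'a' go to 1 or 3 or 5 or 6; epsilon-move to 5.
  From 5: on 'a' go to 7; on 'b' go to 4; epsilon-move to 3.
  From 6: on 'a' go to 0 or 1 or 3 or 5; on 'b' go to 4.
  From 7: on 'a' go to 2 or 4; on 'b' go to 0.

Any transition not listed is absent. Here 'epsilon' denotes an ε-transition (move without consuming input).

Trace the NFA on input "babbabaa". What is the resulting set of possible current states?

Start in {0}.
Read 'b': 0→{2}; now {2}.
Read 'a': 2→{3, 7}; now {3, 7}.
Read 'b': 3→{3}, 7→{0}; now {0, 3}.
Read 'b': 0→{2}, 3→{3}; now {2, 3}.
Read 'a': 2→{3, 7}, 3→{7}; now {3, 7}.
Read 'b': 3→{3}, 7→{0}; now {0, 3}.
Read 'a': 0→∅, 3→{7}; now {7}.
Read 'a': 7→{2, 4}; union {2, 4}; ε-closure = {2, 3, 4, 5}.

{2, 3, 4, 5}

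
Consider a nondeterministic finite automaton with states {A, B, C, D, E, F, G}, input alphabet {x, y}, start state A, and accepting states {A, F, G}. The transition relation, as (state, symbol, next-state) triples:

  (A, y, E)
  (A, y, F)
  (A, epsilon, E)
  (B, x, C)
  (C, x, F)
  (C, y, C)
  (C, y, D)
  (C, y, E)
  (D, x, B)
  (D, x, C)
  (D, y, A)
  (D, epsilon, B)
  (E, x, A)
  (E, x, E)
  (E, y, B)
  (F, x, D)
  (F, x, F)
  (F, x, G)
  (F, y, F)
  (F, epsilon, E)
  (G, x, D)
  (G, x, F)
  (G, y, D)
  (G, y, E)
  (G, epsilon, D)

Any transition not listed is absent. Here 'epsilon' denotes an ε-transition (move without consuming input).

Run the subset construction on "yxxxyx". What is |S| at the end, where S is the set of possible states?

7

Start: ε-closure({A}) = {A, E}.
Read 'y': A→{E, F}, E→{B}; now {B, E, F}.
Read 'x': B→{C}, E→{A, E}, F→{D, F, G}; union {A, C, D, E, F, G}; ε-closure = {A, B, C, D, E, F, G}.
Read 'x': A→∅, B→{C}, C→{F}, D→{B, C}, E→{A, E}, F→{D, F, G}, G→{D, F}; now {A, B, C, D, E, F, G}.
Read 'x': A→∅, B→{C}, C→{F}, D→{B, C}, E→{A, E}, F→{D, F, G}, G→{D, F}; now {A, B, C, D, E, F, G}.
Read 'y': A→{E, F}, B→∅, C→{C, D, E}, D→{A}, E→{B}, F→{F}, G→{D, E}; now {A, B, C, D, E, F}.
Read 'x': A→∅, B→{C}, C→{F}, D→{B, C}, E→{A, E}, F→{D, F, G}; now {A, B, C, D, E, F, G}.
That set has 7 states.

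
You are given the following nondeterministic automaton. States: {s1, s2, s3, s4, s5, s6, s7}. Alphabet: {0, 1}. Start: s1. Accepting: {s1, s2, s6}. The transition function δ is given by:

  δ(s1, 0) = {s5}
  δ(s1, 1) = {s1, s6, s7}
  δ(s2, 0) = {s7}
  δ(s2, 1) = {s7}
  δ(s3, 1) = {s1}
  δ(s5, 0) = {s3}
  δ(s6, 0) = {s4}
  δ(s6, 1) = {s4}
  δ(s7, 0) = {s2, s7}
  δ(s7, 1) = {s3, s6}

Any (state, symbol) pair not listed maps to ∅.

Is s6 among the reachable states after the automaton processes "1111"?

Yes

Start in {s1}.
Read '1': s1→{s1, s6, s7}; now {s1, s6, s7}.
Read '1': s1→{s1, s6, s7}, s6→{s4}, s7→{s3, s6}; now {s1, s3, s4, s6, s7}.
Read '1': s1→{s1, s6, s7}, s3→{s1}, s4→∅, s6→{s4}, s7→{s3, s6}; now {s1, s3, s4, s6, s7}.
Read '1': s1→{s1, s6, s7}, s3→{s1}, s4→∅, s6→{s4}, s7→{s3, s6}; now {s1, s3, s4, s6, s7}.
State s6 is in {s1, s3, s4, s6, s7}.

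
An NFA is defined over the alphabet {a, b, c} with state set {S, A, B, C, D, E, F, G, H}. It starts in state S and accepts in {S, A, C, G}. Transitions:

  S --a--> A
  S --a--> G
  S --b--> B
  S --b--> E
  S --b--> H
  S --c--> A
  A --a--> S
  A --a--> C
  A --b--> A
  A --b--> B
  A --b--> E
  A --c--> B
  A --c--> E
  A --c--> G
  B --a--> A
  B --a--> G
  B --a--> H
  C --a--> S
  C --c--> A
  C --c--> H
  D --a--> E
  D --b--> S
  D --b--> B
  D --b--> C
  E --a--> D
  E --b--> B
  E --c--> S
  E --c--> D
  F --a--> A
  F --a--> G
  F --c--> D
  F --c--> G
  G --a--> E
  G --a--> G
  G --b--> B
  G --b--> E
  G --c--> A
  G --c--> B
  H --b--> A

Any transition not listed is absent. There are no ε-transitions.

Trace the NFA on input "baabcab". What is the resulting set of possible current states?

Start in {S}.
Read 'b': S→{B, E, H}; now {B, E, H}.
Read 'a': B→{A, G, H}, E→{D}, H→∅; now {A, D, G, H}.
Read 'a': A→{S, C}, D→{E}, G→{E, G}, H→∅; now {S, C, E, G}.
Read 'b': S→{B, E, H}, C→∅, E→{B}, G→{B, E}; now {B, E, H}.
Read 'c': B→∅, E→{S, D}, H→∅; now {S, D}.
Read 'a': S→{A, G}, D→{E}; now {A, E, G}.
Read 'b': A→{A, B, E}, E→{B}, G→{B, E}; now {A, B, E}.

{A, B, E}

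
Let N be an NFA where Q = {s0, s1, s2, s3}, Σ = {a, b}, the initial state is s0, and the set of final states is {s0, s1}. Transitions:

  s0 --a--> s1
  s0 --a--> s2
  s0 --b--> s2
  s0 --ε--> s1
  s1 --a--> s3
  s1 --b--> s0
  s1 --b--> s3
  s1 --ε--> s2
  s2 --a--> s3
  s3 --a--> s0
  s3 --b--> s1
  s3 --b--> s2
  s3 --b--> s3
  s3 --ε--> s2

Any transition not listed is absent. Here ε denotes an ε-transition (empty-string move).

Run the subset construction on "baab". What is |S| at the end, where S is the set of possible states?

Start: ε-closure({s0}) = {s0, s1, s2}.
Read 'b': s0→{s2}, s1→{s0, s3}, s2→∅; union {s0, s2, s3}; ε-closure = {s0, s1, s2, s3}.
Read 'a': s0→{s1, s2}, s1→{s3}, s2→{s3}, s3→{s0}; now {s0, s1, s2, s3}.
Read 'a': s0→{s1, s2}, s1→{s3}, s2→{s3}, s3→{s0}; now {s0, s1, s2, s3}.
Read 'b': s0→{s2}, s1→{s0, s3}, s2→∅, s3→{s1, s2, s3}; now {s0, s1, s2, s3}.
That set has 4 states.

4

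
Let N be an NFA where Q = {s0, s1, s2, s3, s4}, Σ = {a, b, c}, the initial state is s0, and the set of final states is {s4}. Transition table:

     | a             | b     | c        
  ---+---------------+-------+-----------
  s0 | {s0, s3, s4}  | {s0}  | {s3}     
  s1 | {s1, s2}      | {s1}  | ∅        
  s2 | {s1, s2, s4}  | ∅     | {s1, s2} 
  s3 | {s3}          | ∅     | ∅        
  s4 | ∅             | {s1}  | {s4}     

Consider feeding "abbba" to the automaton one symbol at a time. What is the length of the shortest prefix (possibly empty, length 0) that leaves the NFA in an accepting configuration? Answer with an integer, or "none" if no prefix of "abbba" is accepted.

1

Start in {s0}.
Read 'a': s0→{s0, s3, s4}; now {s0, s3, s4}.
None of the earlier sets intersect F, but {s0, s3, s4} does.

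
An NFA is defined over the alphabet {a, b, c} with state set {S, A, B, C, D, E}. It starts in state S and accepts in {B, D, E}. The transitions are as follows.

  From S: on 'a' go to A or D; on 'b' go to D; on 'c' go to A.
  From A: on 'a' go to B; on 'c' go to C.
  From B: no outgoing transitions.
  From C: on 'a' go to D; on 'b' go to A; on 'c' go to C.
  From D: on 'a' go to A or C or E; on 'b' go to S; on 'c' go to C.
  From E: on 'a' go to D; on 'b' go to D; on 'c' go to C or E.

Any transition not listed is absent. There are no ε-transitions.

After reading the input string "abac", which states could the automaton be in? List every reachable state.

{C}

Start in {S}.
Read 'a': S→{A, D}; now {A, D}.
Read 'b': A→∅, D→{S}; now {S}.
Read 'a': S→{A, D}; now {A, D}.
Read 'c': A→{C}, D→{C}; now {C}.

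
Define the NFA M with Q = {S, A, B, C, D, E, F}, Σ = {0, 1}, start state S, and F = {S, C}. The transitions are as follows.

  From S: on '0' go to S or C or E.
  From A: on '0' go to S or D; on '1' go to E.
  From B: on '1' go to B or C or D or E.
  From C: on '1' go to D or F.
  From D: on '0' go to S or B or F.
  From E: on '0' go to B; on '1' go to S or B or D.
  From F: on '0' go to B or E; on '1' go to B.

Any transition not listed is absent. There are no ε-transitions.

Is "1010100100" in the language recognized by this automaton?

Start in {S}.
Read '1': S→∅; now ∅.
The set is empty and remains empty for the remaining 9 symbols.
The final set ∅ contains no accepting state.

No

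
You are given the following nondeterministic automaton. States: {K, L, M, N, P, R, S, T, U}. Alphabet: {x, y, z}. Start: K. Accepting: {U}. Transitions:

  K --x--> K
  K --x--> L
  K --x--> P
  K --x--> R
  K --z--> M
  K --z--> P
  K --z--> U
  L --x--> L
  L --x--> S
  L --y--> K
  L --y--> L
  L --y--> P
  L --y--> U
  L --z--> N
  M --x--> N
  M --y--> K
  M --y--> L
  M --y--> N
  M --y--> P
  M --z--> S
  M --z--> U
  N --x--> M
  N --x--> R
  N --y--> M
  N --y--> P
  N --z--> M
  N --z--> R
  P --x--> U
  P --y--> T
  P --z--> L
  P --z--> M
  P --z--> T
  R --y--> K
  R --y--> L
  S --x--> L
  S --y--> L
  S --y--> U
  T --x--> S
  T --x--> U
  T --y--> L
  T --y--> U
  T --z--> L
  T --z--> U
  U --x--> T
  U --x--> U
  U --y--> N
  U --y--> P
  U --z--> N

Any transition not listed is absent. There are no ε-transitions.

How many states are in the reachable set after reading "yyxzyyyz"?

0

Start in {K}.
Read 'y': K→∅; now ∅.
The set is empty and remains empty for the remaining 7 symbols.
That set has 0 states.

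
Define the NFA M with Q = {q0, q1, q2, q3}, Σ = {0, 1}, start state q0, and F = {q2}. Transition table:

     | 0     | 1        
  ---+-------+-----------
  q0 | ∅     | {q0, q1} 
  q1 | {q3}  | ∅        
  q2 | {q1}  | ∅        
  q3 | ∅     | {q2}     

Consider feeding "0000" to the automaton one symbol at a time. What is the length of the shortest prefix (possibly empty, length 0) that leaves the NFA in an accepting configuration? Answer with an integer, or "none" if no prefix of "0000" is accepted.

Start in {q0}.
Read '0': {q0} → ∅.
The set is empty and remains empty for the remaining 3 symbols.
No reachable set along the way intersects F.

none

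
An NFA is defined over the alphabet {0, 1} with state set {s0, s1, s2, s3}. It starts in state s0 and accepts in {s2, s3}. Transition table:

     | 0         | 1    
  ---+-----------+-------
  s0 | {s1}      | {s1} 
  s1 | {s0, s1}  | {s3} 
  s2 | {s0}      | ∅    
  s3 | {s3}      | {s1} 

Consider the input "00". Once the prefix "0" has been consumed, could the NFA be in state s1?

Yes

Start in {s0}.
Read '0': s0→{s1}; now {s1}.
State s1 is in {s1}.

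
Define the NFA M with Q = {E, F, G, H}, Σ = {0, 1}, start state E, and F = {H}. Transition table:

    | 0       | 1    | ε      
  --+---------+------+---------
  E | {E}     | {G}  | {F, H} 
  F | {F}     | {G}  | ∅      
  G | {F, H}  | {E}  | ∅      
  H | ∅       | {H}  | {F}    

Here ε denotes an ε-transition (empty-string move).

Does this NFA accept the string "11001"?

Yes

Start: ε-closure({E}) = {E, F, H}.
Read '1': {E, F, H} → {F, G, H}.
Read '1': {F, G, H} → {E, F, G, H}.
Read '0': {E, F, G, H} → {E, F, H}.
Read '0': {E, F, H} → {E, F, H}.
Read '1': {E, F, H} → {F, G, H}.
The final set {F, G, H} contains the accepting state H.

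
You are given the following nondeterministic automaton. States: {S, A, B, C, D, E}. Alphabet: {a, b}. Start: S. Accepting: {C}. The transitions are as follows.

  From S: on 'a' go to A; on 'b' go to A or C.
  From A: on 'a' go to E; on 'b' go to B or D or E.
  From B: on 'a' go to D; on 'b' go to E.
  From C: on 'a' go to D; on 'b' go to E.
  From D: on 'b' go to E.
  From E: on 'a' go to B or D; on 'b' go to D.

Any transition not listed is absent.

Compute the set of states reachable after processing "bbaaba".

Start in {S}.
Read 'b': {S} → {A, C}.
Read 'b': {A, C} → {B, D, E}.
Read 'a': {B, D, E} → {B, D}.
Read 'a': {B, D} → {D}.
Read 'b': {D} → {E}.
Read 'a': {E} → {B, D}.

{B, D}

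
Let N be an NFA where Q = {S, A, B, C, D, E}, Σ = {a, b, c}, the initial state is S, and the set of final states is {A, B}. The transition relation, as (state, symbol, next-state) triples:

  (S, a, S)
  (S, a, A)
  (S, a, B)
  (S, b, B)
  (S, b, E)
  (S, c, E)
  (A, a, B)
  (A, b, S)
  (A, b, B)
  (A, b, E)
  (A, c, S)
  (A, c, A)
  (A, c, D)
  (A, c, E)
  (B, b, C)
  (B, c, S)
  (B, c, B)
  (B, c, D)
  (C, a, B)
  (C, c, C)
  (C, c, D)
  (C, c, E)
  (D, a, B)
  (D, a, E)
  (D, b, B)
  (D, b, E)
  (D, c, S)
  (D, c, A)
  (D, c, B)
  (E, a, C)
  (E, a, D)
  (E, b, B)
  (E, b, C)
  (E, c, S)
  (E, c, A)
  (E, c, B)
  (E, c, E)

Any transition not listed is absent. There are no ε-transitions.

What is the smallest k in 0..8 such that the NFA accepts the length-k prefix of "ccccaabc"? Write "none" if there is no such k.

2

Start in {S}.
Read 'c': S→{E}; now {E}.
Read 'c': E→{S, A, B, E}; now {S, A, B, E}.
None of the earlier sets intersect F, but {S, A, B, E} does.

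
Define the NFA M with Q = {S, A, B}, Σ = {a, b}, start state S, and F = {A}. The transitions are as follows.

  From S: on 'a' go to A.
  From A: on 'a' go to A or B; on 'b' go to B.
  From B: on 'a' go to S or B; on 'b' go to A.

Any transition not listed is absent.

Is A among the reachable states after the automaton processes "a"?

Start in {S}.
Read 'a': {S} → {A}.
State A is in {A}.

Yes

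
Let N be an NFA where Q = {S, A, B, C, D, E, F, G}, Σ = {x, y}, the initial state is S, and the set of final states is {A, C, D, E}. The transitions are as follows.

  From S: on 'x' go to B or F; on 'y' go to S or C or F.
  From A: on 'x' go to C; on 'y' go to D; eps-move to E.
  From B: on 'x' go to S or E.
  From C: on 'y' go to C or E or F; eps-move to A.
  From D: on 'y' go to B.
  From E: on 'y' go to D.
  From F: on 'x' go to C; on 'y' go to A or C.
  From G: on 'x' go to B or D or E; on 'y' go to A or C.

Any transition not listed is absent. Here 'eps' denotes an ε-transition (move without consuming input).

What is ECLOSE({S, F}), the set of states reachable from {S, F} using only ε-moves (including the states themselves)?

{S, F}

Begin with {S, F}.
No ε-moves leave this set, so the closure equals the set itself.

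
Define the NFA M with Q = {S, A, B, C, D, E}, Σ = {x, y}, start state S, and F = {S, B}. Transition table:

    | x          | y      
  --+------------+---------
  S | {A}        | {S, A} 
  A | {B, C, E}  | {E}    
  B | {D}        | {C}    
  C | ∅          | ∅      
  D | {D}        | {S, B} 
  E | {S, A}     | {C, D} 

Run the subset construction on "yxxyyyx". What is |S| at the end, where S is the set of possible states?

Start in {S}.
Read 'y': S→{S, A}; now {S, A}.
Read 'x': S→{A}, A→{B, C, E}; now {A, B, C, E}.
Read 'x': A→{B, C, E}, B→{D}, C→∅, E→{S, A}; now {S, A, B, C, D, E}.
Read 'y': S→{S, A}, A→{E}, B→{C}, C→∅, D→{S, B}, E→{C, D}; now {S, A, B, C, D, E}.
Read 'y': S→{S, A}, A→{E}, B→{C}, C→∅, D→{S, B}, E→{C, D}; now {S, A, B, C, D, E}.
Read 'y': S→{S, A}, A→{E}, B→{C}, C→∅, D→{S, B}, E→{C, D}; now {S, A, B, C, D, E}.
Read 'x': S→{A}, A→{B, C, E}, B→{D}, C→∅, D→{D}, E→{S, A}; now {S, A, B, C, D, E}.
That set has 6 states.

6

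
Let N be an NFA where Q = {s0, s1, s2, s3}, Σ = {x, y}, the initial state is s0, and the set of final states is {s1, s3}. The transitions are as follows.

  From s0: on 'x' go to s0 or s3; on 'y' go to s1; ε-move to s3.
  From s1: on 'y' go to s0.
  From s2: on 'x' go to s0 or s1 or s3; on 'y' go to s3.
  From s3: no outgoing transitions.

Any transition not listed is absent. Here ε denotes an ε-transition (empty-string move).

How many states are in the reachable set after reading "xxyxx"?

Start: ε-closure({s0}) = {s0, s3}.
Read 'x': s0→{s0, s3}, s3→∅; now {s0, s3}.
Read 'x': s0→{s0, s3}, s3→∅; now {s0, s3}.
Read 'y': s0→{s1}, s3→∅; now {s1}.
Read 'x': s1→∅; now ∅.
The set is empty and remains empty for the remaining 1 symbol.
That set has 0 states.

0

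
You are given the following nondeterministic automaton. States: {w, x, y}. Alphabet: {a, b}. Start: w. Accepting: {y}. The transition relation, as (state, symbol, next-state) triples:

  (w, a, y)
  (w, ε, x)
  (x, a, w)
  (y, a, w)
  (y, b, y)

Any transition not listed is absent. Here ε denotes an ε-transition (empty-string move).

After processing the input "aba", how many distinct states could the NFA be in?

2

Start: ε-closure({w}) = {w, x}.
Read 'a': w→{y}, x→{w}; union {w, y}; ε-closure = {w, x, y}.
Read 'b': w→∅, x→∅, y→{y}; now {y}.
Read 'a': y→{w}; union {w}; ε-closure = {w, x}.
That set has 2 states.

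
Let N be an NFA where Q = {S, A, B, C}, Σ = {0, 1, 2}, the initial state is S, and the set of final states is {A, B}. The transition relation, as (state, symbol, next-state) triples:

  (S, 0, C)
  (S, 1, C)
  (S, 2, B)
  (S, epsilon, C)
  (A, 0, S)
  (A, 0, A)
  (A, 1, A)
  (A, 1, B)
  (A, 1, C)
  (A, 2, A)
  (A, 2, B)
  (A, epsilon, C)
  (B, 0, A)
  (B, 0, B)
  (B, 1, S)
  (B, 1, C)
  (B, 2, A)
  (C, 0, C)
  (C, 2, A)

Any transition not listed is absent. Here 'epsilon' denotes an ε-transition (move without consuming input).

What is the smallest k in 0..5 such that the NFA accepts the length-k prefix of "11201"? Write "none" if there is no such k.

Start: ε-closure({S}) = {S, C}.
Read '1': S→{C}, C→∅; now {C}.
Read '1': C→∅; now ∅.
The set is empty and remains empty for the remaining 3 symbols.
No reachable set along the way intersects F.

none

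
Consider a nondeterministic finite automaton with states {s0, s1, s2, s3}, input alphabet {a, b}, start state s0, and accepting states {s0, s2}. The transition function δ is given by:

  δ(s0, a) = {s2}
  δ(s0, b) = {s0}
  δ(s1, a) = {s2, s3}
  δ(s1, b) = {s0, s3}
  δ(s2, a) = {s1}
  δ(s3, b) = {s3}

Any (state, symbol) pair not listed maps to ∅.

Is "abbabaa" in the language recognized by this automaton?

Start in {s0}.
Read 'a': s0→{s2}; now {s2}.
Read 'b': s2→∅; now ∅.
The set is empty and remains empty for the remaining 5 symbols.
The final set ∅ contains no accepting state.

No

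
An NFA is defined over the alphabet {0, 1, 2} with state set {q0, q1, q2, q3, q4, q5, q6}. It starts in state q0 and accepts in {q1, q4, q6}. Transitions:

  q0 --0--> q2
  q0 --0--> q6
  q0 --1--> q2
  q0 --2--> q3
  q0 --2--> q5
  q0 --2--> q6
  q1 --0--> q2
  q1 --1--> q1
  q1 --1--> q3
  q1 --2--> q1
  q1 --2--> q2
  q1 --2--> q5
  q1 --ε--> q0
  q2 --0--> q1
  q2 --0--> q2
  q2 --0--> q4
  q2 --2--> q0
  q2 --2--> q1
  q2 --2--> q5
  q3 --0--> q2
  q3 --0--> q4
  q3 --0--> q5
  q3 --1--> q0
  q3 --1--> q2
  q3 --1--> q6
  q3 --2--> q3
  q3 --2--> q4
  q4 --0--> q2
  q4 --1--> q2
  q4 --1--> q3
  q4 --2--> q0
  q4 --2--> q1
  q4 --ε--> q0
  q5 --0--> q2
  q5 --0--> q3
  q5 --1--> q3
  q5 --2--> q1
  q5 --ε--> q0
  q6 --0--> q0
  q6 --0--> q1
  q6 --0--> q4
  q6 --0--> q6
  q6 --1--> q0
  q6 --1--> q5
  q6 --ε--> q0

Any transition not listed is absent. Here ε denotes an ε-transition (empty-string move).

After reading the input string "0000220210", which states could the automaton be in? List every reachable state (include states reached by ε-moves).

{q0, q1, q2, q3, q4, q5, q6}

Start in {q0}.
Read '0': {q0} → {q0, q2, q6}.
Read '0': {q0, q2, q6} → {q0, q1, q2, q4, q6}.
Read '0': {q0, q1, q2, q4, q6} → {q0, q1, q2, q4, q6}.
Read '0': {q0, q1, q2, q4, q6} → {q0, q1, q2, q4, q6}.
Read '2': {q0, q1, q2, q4, q6} → {q0, q1, q2, q3, q5, q6}.
Read '2': {q0, q1, q2, q3, q5, q6} → {q0, q1, q2, q3, q4, q5, q6}.
Read '0': {q0, q1, q2, q3, q4, q5, q6} → {q0, q1, q2, q3, q4, q5, q6}.
Read '2': {q0, q1, q2, q3, q4, q5, q6} → {q0, q1, q2, q3, q4, q5, q6}.
Read '1': {q0, q1, q2, q3, q4, q5, q6} → {q0, q1, q2, q3, q5, q6}.
Read '0': {q0, q1, q2, q3, q5, q6} → {q0, q1, q2, q3, q4, q5, q6}.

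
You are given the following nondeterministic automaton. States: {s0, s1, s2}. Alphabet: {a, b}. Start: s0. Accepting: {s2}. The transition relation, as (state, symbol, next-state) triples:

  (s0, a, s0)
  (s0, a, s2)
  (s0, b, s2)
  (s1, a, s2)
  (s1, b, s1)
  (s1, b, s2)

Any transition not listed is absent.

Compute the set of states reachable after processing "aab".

Start in {s0}.
Read 'a': {s0} → {s0, s2}.
Read 'a': {s0, s2} → {s0, s2}.
Read 'b': {s0, s2} → {s2}.

{s2}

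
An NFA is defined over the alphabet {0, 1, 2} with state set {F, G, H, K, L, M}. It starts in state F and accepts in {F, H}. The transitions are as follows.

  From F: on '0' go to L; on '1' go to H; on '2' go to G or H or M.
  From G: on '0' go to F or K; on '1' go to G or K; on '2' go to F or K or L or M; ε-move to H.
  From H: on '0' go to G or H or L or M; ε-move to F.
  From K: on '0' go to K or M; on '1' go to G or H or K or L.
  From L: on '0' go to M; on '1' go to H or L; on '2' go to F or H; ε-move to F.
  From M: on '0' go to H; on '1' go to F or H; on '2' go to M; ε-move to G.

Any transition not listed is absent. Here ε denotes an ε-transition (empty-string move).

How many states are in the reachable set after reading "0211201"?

5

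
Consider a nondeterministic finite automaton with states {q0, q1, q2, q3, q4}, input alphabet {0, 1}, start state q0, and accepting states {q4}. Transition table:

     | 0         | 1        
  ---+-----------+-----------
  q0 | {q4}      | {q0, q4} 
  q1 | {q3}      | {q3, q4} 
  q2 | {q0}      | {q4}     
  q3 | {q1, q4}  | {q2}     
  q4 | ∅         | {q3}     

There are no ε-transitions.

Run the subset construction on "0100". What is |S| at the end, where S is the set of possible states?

Start in {q0}.
Read '0': q0→{q4}; now {q4}.
Read '1': q4→{q3}; now {q3}.
Read '0': q3→{q1, q4}; now {q1, q4}.
Read '0': q1→{q3}, q4→∅; now {q3}.
That set has 1 state.

1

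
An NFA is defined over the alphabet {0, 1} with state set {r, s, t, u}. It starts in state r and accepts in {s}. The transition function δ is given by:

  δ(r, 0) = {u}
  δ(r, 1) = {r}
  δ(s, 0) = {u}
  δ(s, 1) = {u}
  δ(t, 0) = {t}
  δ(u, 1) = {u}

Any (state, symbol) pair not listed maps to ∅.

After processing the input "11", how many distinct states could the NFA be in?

Start in {r}.
Read '1': {r} → {r}.
Read '1': {r} → {r}.
That set has 1 state.

1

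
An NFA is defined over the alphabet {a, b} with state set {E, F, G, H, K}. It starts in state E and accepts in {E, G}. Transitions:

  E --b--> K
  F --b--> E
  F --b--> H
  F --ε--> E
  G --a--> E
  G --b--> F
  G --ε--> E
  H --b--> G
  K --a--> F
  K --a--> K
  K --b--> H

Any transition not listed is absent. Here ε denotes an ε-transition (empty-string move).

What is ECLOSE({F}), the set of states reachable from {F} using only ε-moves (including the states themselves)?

Begin with {F}.
ε-move F → E; add E.

{E, F}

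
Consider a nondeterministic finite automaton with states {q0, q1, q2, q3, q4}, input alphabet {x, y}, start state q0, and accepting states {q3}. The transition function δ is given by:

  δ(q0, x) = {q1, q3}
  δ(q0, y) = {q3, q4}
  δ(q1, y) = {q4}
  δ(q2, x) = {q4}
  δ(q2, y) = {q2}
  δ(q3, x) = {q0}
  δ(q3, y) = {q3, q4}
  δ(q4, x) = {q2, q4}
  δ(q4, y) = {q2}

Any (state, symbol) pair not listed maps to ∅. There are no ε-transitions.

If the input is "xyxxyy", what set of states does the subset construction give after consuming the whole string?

Start in {q0}.
Read 'x': q0→{q1, q3}; now {q1, q3}.
Read 'y': q1→{q4}, q3→{q3, q4}; now {q3, q4}.
Read 'x': q3→{q0}, q4→{q2, q4}; now {q0, q2, q4}.
Read 'x': q0→{q1, q3}, q2→{q4}, q4→{q2, q4}; now {q1, q2, q3, q4}.
Read 'y': q1→{q4}, q2→{q2}, q3→{q3, q4}, q4→{q2}; now {q2, q3, q4}.
Read 'y': q2→{q2}, q3→{q3, q4}, q4→{q2}; now {q2, q3, q4}.

{q2, q3, q4}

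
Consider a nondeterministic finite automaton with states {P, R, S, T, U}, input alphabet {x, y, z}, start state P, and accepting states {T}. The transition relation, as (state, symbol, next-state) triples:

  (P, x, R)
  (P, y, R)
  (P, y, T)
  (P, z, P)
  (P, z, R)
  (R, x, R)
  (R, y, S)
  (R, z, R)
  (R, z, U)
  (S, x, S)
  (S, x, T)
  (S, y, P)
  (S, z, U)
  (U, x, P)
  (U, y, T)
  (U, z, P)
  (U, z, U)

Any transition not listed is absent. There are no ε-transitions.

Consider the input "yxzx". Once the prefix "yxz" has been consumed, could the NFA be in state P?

No

Start in {P}.
Read 'y': P→{R, T}; now {R, T}.
Read 'x': R→{R}, T→∅; now {R}.
Read 'z': R→{R, U}; now {R, U}.
State P is not in {R, U}.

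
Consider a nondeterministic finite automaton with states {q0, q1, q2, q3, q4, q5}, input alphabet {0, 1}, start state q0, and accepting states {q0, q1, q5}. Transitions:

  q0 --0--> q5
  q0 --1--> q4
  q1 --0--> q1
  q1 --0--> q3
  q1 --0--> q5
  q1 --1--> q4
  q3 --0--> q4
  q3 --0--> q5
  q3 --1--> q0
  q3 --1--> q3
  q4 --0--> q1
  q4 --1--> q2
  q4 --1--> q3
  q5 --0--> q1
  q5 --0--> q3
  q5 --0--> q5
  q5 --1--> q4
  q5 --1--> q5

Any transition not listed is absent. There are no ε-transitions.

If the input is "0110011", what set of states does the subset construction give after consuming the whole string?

{q0, q2, q3, q4, q5}

Start in {q0}.
Read '0': q0→{q5}; now {q5}.
Read '1': q5→{q4, q5}; now {q4, q5}.
Read '1': q4→{q2, q3}, q5→{q4, q5}; now {q2, q3, q4, q5}.
Read '0': q2→∅, q3→{q4, q5}, q4→{q1}, q5→{q1, q3, q5}; now {q1, q3, q4, q5}.
Read '0': q1→{q1, q3, q5}, q3→{q4, q5}, q4→{q1}, q5→{q1, q3, q5}; now {q1, q3, q4, q5}.
Read '1': q1→{q4}, q3→{q0, q3}, q4→{q2, q3}, q5→{q4, q5}; now {q0, q2, q3, q4, q5}.
Read '1': q0→{q4}, q2→∅, q3→{q0, q3}, q4→{q2, q3}, q5→{q4, q5}; now {q0, q2, q3, q4, q5}.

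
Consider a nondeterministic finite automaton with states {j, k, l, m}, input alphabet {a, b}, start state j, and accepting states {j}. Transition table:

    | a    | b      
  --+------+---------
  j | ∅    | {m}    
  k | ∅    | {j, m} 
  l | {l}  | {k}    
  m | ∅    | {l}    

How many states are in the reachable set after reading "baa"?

Start in {j}.
Read 'b': j→{m}; now {m}.
Read 'a': m→∅; now ∅.
The set is empty and remains empty for the remaining 1 symbol.
That set has 0 states.

0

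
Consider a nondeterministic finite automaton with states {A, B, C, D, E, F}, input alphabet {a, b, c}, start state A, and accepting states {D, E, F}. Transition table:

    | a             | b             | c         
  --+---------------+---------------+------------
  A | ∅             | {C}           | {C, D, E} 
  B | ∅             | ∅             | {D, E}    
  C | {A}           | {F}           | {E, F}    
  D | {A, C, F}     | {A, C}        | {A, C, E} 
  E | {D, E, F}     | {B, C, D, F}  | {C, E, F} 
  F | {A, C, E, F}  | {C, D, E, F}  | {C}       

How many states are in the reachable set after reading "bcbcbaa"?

5

Start in {A}.
Read 'b': A→{C}; now {C}.
Read 'c': C→{E, F}; now {E, F}.
Read 'b': E→{B, C, D, F}, F→{C, D, E, F}; now {B, C, D, E, F}.
Read 'c': B→{D, E}, C→{E, F}, D→{A, C, E}, E→{C, E, F}, F→{C}; now {A, C, D, E, F}.
Read 'b': A→{C}, C→{F}, D→{A, C}, E→{B, C, D, F}, F→{C, D, E, F}; now {A, B, C, D, E, F}.
Read 'a': A→∅, B→∅, C→{A}, D→{A, C, F}, E→{D, E, F}, F→{A, C, E, F}; now {A, C, D, E, F}.
Read 'a': A→∅, C→{A}, D→{A, C, F}, E→{D, E, F}, F→{A, C, E, F}; now {A, C, D, E, F}.
That set has 5 states.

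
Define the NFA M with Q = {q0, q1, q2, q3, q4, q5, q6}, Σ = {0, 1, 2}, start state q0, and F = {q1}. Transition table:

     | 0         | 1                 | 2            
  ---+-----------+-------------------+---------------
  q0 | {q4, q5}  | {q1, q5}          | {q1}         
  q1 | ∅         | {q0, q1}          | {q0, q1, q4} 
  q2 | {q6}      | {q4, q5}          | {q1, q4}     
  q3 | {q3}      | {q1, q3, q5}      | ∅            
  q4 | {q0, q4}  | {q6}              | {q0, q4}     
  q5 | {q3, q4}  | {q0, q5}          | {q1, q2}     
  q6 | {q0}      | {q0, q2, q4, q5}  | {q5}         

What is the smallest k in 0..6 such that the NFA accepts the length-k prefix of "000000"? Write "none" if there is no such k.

none

Start in {q0}.
Read '0': {q0} → {q4, q5}.
Read '0': {q4, q5} → {q0, q3, q4}.
Read '0': {q0, q3, q4} → {q0, q3, q4, q5}.
Read '0': {q0, q3, q4, q5} → {q0, q3, q4, q5}.
Read '0': {q0, q3, q4, q5} → {q0, q3, q4, q5}.
Read '0': {q0, q3, q4, q5} → {q0, q3, q4, q5}.
No reachable set along the way intersects F.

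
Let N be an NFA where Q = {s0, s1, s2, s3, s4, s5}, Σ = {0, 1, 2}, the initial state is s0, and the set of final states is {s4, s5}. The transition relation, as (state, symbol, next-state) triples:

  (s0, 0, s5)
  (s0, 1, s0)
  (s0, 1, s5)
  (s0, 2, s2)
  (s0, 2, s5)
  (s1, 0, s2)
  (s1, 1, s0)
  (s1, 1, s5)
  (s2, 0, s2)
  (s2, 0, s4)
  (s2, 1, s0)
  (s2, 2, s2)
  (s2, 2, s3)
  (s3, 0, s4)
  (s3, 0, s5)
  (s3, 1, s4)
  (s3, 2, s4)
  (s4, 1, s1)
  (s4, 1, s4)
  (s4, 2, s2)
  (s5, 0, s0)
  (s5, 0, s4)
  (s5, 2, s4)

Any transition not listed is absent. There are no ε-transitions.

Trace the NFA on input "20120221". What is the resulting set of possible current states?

{s0, s1, s4}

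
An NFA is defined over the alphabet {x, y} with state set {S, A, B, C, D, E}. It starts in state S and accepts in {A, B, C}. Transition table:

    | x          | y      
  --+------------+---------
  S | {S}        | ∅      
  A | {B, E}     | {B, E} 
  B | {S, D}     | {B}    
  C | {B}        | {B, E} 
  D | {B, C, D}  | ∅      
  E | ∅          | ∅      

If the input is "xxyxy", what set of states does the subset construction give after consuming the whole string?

∅

Start in {S}.
Read 'x': {S} → {S}.
Read 'x': {S} → {S}.
Read 'y': {S} → ∅.
The set is empty and remains empty for the remaining 2 symbols.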